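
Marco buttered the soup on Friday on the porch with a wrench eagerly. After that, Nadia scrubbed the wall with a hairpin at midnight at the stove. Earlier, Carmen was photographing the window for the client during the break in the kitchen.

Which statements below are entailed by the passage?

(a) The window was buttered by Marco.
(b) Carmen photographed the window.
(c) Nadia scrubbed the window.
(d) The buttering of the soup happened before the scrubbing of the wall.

(a) Not entailed — Marco buttered the soup, not the window; the window belongs to the photographing event.
(b) Not entailed — 'was photographing' is progressive on an accomplishment; it does not entail the completed 'photographed'.
(c) Not entailed — Nadia scrubbed the wall, not the window; the window belongs to the photographing event.
(d) Entailed — the narrative places the buttering before the scrubbing.

(d)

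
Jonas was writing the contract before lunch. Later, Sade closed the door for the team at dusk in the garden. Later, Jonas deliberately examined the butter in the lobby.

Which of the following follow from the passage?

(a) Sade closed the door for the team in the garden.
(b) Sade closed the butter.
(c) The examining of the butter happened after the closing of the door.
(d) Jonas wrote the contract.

(a) Entailed — the original entails any weakening of itself; this just drops 'at dusk'.
(b) Not entailed — Sade closed the door, not the butter; the butter belongs to the examining event.
(c) Entailed — the narrative places the closing before the examining.
(d) Not entailed — 'was writing' is progressive on an accomplishment; it does not entail the completed 'wrote'.

(a), (c)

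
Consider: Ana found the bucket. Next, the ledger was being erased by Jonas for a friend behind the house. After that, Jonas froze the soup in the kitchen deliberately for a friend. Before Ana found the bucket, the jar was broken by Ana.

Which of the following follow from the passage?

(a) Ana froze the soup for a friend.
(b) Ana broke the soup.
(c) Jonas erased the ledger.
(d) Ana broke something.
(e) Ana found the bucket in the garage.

(a) Not entailed — the passage has Jonas freezing the soup, not Ana.
(b) Not entailed — Ana broke the jar, not the soup; the soup belongs to the freezing event.
(c) Not entailed — 'was erasing' is progressive on an accomplishment; it does not entail the completed 'erased'.
(d) Entailed — this follows by dropping conjuncts from the breaking event's description.
(e) Not entailed — 'in the garage' adds information not in the original event.

(d)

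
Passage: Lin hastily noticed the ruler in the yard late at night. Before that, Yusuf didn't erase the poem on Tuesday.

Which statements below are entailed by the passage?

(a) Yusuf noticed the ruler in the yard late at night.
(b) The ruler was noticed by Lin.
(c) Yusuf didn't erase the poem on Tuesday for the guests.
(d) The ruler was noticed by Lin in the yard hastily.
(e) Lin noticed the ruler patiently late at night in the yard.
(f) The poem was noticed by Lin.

(b), (c), (d)

(a) Not entailed — the passage has Lin noticing the ruler, not Yusuf.
(b) Entailed — this follows by dropping conjuncts from the noticing event's description.
(c) Entailed — under negation, adding a further restriction is entailed: if no such erasing event occurred, none occurred for the guests either.
(d) Entailed — dropping 'late at night' leaves a sub-description the original still satisfies.
(e) Not entailed — 'patiently' adds a manner not in (and inconsistent with) the original.
(f) Not entailed — Lin noticed the ruler, not the poem; the poem belongs to the erasing event.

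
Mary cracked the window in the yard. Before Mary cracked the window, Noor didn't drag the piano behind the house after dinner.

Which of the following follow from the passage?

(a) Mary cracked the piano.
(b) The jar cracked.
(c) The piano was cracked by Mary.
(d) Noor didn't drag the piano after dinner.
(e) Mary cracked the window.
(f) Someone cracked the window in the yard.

(e), (f)

(a) Not entailed — Mary cracked the window, not the piano; the piano belongs to the dragging event.
(b) Not entailed — the window is what cracked, not the jar.
(c) Not entailed — Mary cracked the window, not the piano; the piano belongs to the dragging event.
(d) Not entailed — dropping 'behind the house' under negation is not valid — the original leaves open that Noor dragged the piano some other way.
(e) Entailed — this follows by dropping conjuncts from the cracking event's description.
(f) Entailed — every conjunct here is already in the original cracking event.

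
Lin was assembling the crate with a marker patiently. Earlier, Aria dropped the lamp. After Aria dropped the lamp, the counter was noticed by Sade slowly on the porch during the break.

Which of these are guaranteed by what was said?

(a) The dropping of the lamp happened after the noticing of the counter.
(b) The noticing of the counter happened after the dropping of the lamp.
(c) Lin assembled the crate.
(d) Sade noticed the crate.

(b)

(a) Not entailed — the narrative places the dropping before the noticing, not after.
(b) Entailed — the narrative places the dropping before the noticing.
(c) Not entailed — 'was assembling' is progressive on an accomplishment; it does not entail the completed 'assembled'.
(d) Not entailed — Sade noticed the counter, not the crate; the crate belongs to the assembling event.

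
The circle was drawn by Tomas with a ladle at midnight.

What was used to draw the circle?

'with a ladle' marks the instrument of the drawing event.

a ladle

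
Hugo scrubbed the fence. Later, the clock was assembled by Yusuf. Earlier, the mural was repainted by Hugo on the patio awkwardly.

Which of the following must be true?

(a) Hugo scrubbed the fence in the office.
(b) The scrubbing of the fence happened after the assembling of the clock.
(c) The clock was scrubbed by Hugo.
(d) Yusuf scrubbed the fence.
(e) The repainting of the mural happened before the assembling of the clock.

(a) Not entailed — 'in the office' adds information not in the original event.
(b) Not entailed — the narrative places the scrubbing before the assembling, not after.
(c) Not entailed — Hugo scrubbed the fence, not the clock; the clock belongs to the assembling event.
(d) Not entailed — the passage has Hugo scrubbing the fence, not Yusuf.
(e) Entailed — the narrative places the repainting before the assembling.

(e)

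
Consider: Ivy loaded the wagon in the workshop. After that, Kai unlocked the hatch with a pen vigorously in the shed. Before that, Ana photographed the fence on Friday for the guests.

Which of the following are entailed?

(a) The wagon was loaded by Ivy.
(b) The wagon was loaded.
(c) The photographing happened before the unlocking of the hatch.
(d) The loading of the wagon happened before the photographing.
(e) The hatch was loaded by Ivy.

(a), (b), (c)

(a) Entailed — the original entails any weakening of itself; this just drops 'in the workshop'.
(b) Entailed — this follows by dropping conjuncts from the loading event's description.
(c) Entailed — the narrative places the photographing before the unlocking.
(d) Not entailed — the narrative doesn't order the loading relative to the photographing.
(e) Not entailed — Ivy loaded the wagon, not the hatch; the hatch belongs to the unlocking event.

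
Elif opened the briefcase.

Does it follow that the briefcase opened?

yes

'Elif opened the briefcase' is the causative; it entails the inchoative 'the briefcase opened'.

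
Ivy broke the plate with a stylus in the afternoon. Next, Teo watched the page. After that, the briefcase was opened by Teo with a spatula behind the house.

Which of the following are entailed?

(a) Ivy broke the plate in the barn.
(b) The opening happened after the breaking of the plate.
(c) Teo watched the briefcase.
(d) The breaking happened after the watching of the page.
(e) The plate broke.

(a) Not entailed — 'in the barn' adds information not in the original event.
(b) Entailed — the narrative places the breaking before the opening.
(c) Not entailed — Teo watched the page, not the briefcase; the briefcase belongs to the opening event.
(d) Not entailed — the narrative places the breaking before the watching, not after.
(e) Entailed — 'Ivy broke the plate' is causative; it entails the inchoative 'the plate broke'.

(b), (e)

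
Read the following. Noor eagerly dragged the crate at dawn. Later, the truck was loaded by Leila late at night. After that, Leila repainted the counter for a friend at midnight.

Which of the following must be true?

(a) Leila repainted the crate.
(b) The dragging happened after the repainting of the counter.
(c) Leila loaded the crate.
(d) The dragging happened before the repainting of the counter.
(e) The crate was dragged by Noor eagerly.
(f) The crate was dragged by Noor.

(a) Not entailed — Leila repainted the counter, not the crate; the crate belongs to the dragging event.
(b) Not entailed — the narrative places the dragging before the repainting, not after.
(c) Not entailed — Leila loaded the truck, not the crate; the crate belongs to the dragging event.
(d) Entailed — the narrative places the dragging before the repainting.
(e) Entailed — every conjunct here is already in the original dragging event.
(f) Entailed — the original entails any weakening of itself; this just drops 'at dawn', 'eagerly'.

(d), (e), (f)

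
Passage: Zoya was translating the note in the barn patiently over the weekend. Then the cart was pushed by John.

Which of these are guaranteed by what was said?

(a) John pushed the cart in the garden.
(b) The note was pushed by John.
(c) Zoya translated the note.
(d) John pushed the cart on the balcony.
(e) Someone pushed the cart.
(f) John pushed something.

(a) Not entailed — 'in the garden' adds information not in the original event.
(b) Not entailed — John pushed the cart, not the note; the note belongs to the translating event.
(c) Not entailed — 'was translating' is progressive on an accomplishment; it does not entail the completed 'translated'.
(d) Not entailed — 'on the balcony' adds information not in the original event.
(e) Entailed — this follows by dropping conjuncts from the pushing event's description.
(f) Entailed — every conjunct here is already in the original pushing event.

(e), (f)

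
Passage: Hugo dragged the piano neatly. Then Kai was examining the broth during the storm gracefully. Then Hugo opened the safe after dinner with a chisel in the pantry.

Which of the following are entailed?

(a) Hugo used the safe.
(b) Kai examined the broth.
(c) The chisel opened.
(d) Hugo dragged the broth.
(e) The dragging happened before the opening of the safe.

(b), (e)

(a) Not entailed — the safe is the patient, not an instrument — Hugo used a chisel.
(b) Entailed — 'examine' is an activity; 'was examining' entails that some examining happened, so 'examined' holds.
(c) Not entailed — the safe is what opened, not the chisel.
(d) Not entailed — Hugo dragged the piano, not the broth; the broth belongs to the examining event.
(e) Entailed — the narrative places the dragging before the opening.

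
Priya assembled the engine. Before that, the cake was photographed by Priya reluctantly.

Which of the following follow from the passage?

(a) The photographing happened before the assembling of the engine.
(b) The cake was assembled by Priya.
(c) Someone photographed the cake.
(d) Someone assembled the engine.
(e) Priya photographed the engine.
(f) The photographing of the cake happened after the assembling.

(a), (c), (d)

(a) Entailed — the narrative places the photographing before the assembling.
(b) Not entailed — Priya assembled the engine, not the cake; the cake belongs to the photographing event.
(c) Entailed — every conjunct here is already in the original photographing event.
(d) Entailed — generalizing the agent leaves a sub-description the original still satisfies.
(e) Not entailed — Priya photographed the cake, not the engine; the engine belongs to the assembling event.
(f) Not entailed — the narrative places the photographing before the assembling, not after.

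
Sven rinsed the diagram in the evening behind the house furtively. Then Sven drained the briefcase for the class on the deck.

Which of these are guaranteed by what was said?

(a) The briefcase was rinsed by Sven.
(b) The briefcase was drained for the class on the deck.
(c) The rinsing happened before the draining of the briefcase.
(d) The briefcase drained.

(a) Not entailed — Sven rinsed the diagram, not the briefcase; the briefcase belongs to the draining event.
(b) Entailed — the original entails any weakening of itself; this just generalizes the agent.
(c) Entailed — the narrative places the rinsing before the draining.
(d) Entailed — 'Sven drained the briefcase' is causative; it entails the inchoative 'the briefcase drained'.

(b), (c), (d)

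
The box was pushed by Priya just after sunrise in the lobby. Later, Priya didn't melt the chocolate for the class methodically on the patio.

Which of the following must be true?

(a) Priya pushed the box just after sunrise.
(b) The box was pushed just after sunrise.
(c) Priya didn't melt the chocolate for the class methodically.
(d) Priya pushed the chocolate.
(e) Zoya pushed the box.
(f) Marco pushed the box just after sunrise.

(a) Entailed — this follows by dropping conjuncts from the pushing event's description.
(b) Entailed — the original entails any weakening of itself; this just drops 'in the lobby' and generalizes the agent.
(c) Not entailed — dropping 'on the patio' under negation is not valid — the original leaves open that Priya melted the chocolate some other way.
(d) Not entailed — Priya pushed the box, not the chocolate; the chocolate belongs to the melting event.
(e) Not entailed — the passage has Priya pushing the box, not Zoya.
(f) Not entailed — the passage has Priya pushing the box, not Marco.

(a), (b)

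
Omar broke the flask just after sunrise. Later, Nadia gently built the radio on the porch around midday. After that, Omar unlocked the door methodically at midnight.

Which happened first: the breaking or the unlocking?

The connectives place the breaking before the unlocking.

the breaking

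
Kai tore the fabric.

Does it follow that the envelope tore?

Nothing is said about any envelope; only the fabric is affected.

no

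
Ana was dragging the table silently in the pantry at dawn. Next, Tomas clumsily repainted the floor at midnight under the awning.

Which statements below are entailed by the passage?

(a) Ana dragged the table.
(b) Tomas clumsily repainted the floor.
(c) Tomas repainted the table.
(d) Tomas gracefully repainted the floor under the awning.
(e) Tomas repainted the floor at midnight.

(a) Entailed — 'drag' is an activity; 'was dragging' entails that some dragging happened, so 'dragged' holds.
(b) Entailed — this follows by dropping conjuncts from the repainting event's description.
(c) Not entailed — Tomas repainted the floor, not the table; the table belongs to the dragging event.
(d) Not entailed — 'gracefully' adds a manner not in (and inconsistent with) the original.
(e) Entailed — every conjunct here is already in the original repainting event.

(a), (b), (e)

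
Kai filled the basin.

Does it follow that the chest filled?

no

Nothing is said about any chest; only the basin is affected.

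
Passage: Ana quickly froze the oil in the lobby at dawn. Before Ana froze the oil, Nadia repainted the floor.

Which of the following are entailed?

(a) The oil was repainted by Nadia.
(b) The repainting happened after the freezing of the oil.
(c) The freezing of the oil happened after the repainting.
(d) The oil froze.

(c), (d)

(a) Not entailed — Nadia repainted the floor, not the oil; the oil belongs to the freezing event.
(b) Not entailed — the narrative places the repainting before the freezing, not after.
(c) Entailed — the narrative places the repainting before the freezing.
(d) Entailed — 'Ana froze the oil' is causative; it entails the inchoative 'the oil froze'.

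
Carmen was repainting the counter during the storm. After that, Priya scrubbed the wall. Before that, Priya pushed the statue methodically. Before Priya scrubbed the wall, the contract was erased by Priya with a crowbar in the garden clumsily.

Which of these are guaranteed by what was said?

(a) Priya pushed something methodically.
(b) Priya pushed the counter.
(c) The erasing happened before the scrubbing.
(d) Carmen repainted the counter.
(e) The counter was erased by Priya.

(a) Entailed — every conjunct here is already in the original pushing event.
(b) Not entailed — Priya pushed the statue, not the counter; the counter belongs to the repainting event.
(c) Entailed — the narrative places the erasing before the scrubbing.
(d) Not entailed — 'was repainting' is progressive on an accomplishment; it does not entail the completed 'repainted'.
(e) Not entailed — Priya erased the contract, not the counter; the counter belongs to the repainting event.

(a), (c)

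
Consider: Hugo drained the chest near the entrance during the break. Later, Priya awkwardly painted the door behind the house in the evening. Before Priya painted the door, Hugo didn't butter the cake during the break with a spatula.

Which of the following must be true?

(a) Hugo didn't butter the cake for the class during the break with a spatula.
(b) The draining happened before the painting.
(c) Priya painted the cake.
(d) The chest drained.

(a), (b), (d)

(a) Entailed — under negation, adding a further restriction is entailed: if no such buttering event occurred, none occurred for the class either.
(b) Entailed — the narrative places the draining before the painting.
(c) Not entailed — Priya painted the door, not the cake; the cake belongs to the buttering event.
(d) Entailed — 'Hugo drained the chest' is causative; it entails the inchoative 'the chest drained'.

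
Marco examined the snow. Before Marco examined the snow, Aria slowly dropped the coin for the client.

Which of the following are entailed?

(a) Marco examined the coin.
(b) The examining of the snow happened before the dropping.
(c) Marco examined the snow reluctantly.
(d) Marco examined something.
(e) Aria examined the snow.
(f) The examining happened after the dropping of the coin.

(a) Not entailed — Marco examined the snow, not the coin; the coin belongs to the dropping event.
(b) Not entailed — the narrative places the dropping before the examining, not after.
(c) Not entailed — 'reluctantly' adds information not in the original event.
(d) Entailed — generalizing the patient leaves a sub-description the original still satisfies.
(e) Not entailed — the passage has Marco examining the snow, not Aria.
(f) Entailed — the narrative places the dropping before the examining.

(d), (f)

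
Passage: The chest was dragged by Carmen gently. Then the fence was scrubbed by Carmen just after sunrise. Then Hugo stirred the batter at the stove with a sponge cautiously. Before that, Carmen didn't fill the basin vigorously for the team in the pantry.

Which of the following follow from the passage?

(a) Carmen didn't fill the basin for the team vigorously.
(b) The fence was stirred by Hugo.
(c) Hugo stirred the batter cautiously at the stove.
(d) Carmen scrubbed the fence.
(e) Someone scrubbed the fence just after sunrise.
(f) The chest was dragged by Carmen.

(a) Not entailed — dropping 'in the pantry' under negation is not valid — the original leaves open that Carmen filled the basin some other way.
(b) Not entailed — Hugo stirred the batter, not the fence; the fence belongs to the scrubbing event.
(c) Entailed — the original entails any weakening of itself; this just drops 'with a sponge'.
(d) Entailed — this follows by dropping conjuncts from the scrubbing event's description.
(e) Entailed — every conjunct here is already in the original scrubbing event.
(f) Entailed — the original entails any weakening of itself; this just drops 'gently'.

(c), (d), (e), (f)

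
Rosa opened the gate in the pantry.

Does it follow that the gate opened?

'Rosa opened the gate' is the causative; it entails the inchoative 'the gate opened'.

yes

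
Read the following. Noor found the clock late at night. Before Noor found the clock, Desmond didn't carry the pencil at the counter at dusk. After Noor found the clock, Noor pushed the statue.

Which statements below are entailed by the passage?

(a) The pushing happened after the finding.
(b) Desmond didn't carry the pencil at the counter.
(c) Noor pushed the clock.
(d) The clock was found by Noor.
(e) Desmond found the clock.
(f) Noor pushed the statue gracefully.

(a), (d)

(a) Entailed — the narrative places the finding before the pushing.
(b) Not entailed — dropping 'at dusk' under negation is not valid — the original leaves open that Desmond carried the pencil some other way.
(c) Not entailed — Noor pushed the statue, not the clock; the clock belongs to the finding event.
(d) Entailed — the original entails any weakening of itself; this just drops 'late at night'.
(e) Not entailed — the passage has Noor finding the clock, not Desmond.
(f) Not entailed — 'gracefully' adds information not in the original event.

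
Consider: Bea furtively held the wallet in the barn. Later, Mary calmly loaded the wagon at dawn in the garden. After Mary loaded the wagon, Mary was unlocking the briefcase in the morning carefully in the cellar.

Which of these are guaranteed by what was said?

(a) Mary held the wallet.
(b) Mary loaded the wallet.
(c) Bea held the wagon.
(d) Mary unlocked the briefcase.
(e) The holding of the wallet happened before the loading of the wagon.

(e)

(a) Not entailed — the passage has Bea holding the wallet, not Mary.
(b) Not entailed — Mary loaded the wagon, not the wallet; the wallet belongs to the holding event.
(c) Not entailed — Bea held the wallet, not the wagon; the wagon belongs to the loading event.
(d) Not entailed — 'was unlocking' is progressive on an accomplishment; it does not entail the completed 'unlocked'.
(e) Entailed — the narrative places the holding before the loading.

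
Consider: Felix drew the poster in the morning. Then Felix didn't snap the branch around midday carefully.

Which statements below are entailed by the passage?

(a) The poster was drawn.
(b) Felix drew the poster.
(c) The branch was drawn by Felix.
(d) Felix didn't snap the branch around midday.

(a) Entailed — dropping 'in the morning' and generalizing the agent leaves a sub-description the original still satisfies.
(b) Entailed — the original entails any weakening of itself; this just drops 'in the morning'.
(c) Not entailed — Felix drew the poster, not the branch; the branch belongs to the snapping event.
(d) Not entailed — dropping 'carefully' under negation is not valid — the original leaves open that Felix snapped the branch some other way.

(a), (b)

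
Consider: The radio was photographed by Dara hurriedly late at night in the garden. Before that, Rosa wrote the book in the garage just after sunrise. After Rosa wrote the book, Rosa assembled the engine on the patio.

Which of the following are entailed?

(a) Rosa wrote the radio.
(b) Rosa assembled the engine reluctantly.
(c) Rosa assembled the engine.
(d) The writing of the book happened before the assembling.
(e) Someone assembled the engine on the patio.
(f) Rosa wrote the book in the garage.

(a) Not entailed — Rosa wrote the book, not the radio; the radio belongs to the photographing event.
(b) Not entailed — 'reluctantly' adds information not in the original event.
(c) Entailed — this follows by dropping conjuncts from the assembling event's description.
(d) Entailed — the narrative places the writing before the assembling.
(e) Entailed — the original entails any weakening of itself; this just generalizes the agent.
(f) Entailed — dropping 'just after sunrise' leaves a sub-description the original still satisfies.

(c), (d), (e), (f)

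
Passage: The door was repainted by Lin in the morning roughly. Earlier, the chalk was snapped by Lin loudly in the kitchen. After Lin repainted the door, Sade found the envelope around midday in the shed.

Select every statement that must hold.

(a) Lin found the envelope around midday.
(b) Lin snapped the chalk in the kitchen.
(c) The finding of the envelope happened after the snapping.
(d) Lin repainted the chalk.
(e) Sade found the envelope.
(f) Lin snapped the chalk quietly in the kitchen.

(b), (c), (e)

(a) Not entailed — the passage has Sade finding the envelope, not Lin.
(b) Entailed — every conjunct here is already in the original snapping event.
(c) Entailed — the narrative places the snapping before the finding.
(d) Not entailed — Lin repainted the door, not the chalk; the chalk belongs to the snapping event.
(e) Entailed — this follows by dropping conjuncts from the finding event's description.
(f) Not entailed — 'quietly' adds a manner not in (and inconsistent with) the original.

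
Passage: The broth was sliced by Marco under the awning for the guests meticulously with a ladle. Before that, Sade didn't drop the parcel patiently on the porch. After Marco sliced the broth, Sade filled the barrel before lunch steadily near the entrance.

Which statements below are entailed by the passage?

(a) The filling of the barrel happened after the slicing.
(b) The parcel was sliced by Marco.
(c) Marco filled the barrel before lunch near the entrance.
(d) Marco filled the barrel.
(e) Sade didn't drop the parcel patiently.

(a)

(a) Entailed — the narrative places the slicing before the filling.
(b) Not entailed — Marco sliced the broth, not the parcel; the parcel belongs to the dropping event.
(c) Not entailed — the passage has Sade filling the barrel, not Marco.
(d) Not entailed — the passage has Sade filling the barrel, not Marco.
(e) Not entailed — dropping 'on the porch' under negation is not valid — the original leaves open that Sade dropped the parcel some other way.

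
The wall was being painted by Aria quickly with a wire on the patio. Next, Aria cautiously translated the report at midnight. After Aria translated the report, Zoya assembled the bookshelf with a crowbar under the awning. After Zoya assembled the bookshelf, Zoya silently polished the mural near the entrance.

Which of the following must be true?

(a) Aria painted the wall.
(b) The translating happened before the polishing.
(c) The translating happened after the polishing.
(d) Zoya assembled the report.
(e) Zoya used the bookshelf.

(b)

(a) Not entailed — 'was painting' is progressive on an accomplishment; it does not entail the completed 'painted'.
(b) Entailed — the narrative places the translating before the polishing.
(c) Not entailed — the narrative places the translating before the polishing, not after.
(d) Not entailed — Zoya assembled the bookshelf, not the report; the report belongs to the translating event.
(e) Not entailed — the bookshelf is the patient, not an instrument — Zoya used a crowbar.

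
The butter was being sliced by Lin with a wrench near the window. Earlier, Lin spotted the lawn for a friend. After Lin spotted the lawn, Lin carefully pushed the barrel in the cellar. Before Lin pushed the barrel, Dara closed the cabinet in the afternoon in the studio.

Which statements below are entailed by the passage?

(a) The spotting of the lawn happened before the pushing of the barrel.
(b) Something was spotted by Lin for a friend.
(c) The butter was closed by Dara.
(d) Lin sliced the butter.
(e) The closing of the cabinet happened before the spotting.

(a) Entailed — the narrative places the spotting before the pushing.
(b) Entailed — the original entails any weakening of itself; this just generalizes the patient.
(c) Not entailed — Dara closed the cabinet, not the butter; the butter belongs to the slicing event.
(d) Not entailed — 'was slicing' is progressive on an accomplishment; it does not entail the completed 'sliced'.
(e) Not entailed — the narrative doesn't order the closing relative to the spotting.

(a), (b)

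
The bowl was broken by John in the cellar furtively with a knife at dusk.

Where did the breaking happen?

'in the cellar' marks the location of the breaking event.

in the cellar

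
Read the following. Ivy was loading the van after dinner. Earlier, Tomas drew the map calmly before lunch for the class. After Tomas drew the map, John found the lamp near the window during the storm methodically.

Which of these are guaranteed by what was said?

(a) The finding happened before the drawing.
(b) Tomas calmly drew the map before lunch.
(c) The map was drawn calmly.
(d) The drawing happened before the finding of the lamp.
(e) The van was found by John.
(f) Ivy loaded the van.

(a) Not entailed — the narrative places the drawing before the finding, not after.
(b) Entailed — this follows by dropping conjuncts from the drawing event's description.
(c) Entailed — this follows by dropping conjuncts from the drawing event's description.
(d) Entailed — the narrative places the drawing before the finding.
(e) Not entailed — John found the lamp, not the van; the van belongs to the loading event.
(f) Not entailed — 'was loading' is progressive on an accomplishment; it does not entail the completed 'loaded'.

(b), (c), (d)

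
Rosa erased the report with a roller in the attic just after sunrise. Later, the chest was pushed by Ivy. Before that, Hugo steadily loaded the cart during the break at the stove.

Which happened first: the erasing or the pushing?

the erasing

The connectives place the erasing before the pushing.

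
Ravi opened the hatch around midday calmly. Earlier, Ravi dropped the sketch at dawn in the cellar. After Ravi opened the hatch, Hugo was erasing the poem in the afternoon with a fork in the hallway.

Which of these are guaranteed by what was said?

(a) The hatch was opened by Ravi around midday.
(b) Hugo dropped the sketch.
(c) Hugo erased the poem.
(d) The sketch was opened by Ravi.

(a)

(a) Entailed — dropping 'calmly' leaves a sub-description the original still satisfies.
(b) Not entailed — the passage has Ravi dropping the sketch, not Hugo.
(c) Not entailed — 'was erasing' is progressive on an accomplishment; it does not entail the completed 'erased'.
(d) Not entailed — Ravi opened the hatch, not the sketch; the sketch belongs to the dropping event.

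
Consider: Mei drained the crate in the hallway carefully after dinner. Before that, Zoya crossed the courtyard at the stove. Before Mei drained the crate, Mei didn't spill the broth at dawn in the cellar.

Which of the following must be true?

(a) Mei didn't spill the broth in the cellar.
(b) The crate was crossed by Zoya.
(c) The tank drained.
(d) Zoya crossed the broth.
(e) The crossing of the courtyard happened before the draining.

(e)

(a) Not entailed — dropping 'at dawn' under negation is not valid — the original leaves open that Mei spilled the broth some other way.
(b) Not entailed — Zoya crossed the courtyard, not the crate; the crate belongs to the draining event.
(c) Not entailed — the crate is what drained, not the tank.
(d) Not entailed — Zoya crossed the courtyard, not the broth; the broth belongs to the spilling event.
(e) Entailed — the narrative places the crossing before the draining.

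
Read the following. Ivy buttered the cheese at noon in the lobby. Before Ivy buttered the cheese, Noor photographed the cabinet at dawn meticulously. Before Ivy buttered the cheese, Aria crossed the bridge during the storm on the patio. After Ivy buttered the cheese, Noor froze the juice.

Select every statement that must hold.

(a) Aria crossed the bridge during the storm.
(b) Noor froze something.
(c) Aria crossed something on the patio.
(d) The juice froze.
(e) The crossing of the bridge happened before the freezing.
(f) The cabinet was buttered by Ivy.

(a), (b), (c), (d), (e)

(a) Entailed — every conjunct here is already in the original crossing event.
(b) Entailed — the original entails any weakening of itself; this just generalizes the patient.
(c) Entailed — this follows by dropping conjuncts from the crossing event's description.
(d) Entailed — 'Noor froze the juice' is causative; it entails the inchoative 'the juice froze'.
(e) Entailed — the narrative places the crossing before the freezing.
(f) Not entailed — Ivy buttered the cheese, not the cabinet; the cabinet belongs to the photographing event.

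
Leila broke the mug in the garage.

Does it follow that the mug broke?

'Leila broke the mug' is the causative; it entails the inchoative 'the mug broke'.

yes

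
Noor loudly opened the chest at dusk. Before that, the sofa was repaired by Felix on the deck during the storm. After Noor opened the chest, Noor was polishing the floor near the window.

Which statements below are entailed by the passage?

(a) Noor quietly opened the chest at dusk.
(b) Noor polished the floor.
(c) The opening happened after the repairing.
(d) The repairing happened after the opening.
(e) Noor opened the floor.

(a) Not entailed — 'quietly' adds a manner not in (and inconsistent with) the original.
(b) Entailed — 'polish' is an activity; 'was polishing' entails that some polishing happened, so 'polished' holds.
(c) Entailed — the narrative places the repairing before the opening.
(d) Not entailed — the narrative places the repairing before the opening, not after.
(e) Not entailed — Noor opened the chest, not the floor; the floor belongs to the polishing event.

(b), (c)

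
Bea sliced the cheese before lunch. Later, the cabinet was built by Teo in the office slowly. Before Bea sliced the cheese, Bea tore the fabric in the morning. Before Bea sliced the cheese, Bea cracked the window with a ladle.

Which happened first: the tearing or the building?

The connectives place the tearing before the building.

the tearing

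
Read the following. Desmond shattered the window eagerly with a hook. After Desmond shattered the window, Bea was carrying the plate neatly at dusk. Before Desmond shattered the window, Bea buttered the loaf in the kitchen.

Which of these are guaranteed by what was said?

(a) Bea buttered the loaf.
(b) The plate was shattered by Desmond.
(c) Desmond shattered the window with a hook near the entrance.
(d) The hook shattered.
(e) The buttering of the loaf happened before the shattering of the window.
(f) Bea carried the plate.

(a) Entailed — every conjunct here is already in the original buttering event.
(b) Not entailed — Desmond shattered the window, not the plate; the plate belongs to the carrying event.
(c) Not entailed — 'near the entrance' adds information not in the original event.
(d) Not entailed — the window is what shattered, not the hook.
(e) Entailed — the narrative places the buttering before the shattering.
(f) Entailed — 'carry' is an activity; 'was carrying' entails that some carrying happened, so 'carried' holds.

(a), (e), (f)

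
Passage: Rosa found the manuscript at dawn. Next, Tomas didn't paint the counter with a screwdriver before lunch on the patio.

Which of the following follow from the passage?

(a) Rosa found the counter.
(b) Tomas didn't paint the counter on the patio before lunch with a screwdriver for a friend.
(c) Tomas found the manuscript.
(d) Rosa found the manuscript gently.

(a) Not entailed — Rosa found the manuscript, not the counter; the counter belongs to the painting event.
(b) Entailed — under negation, adding a further restriction is entailed: if no such painting event occurred, none occurred for a friend either.
(c) Not entailed — the passage has Rosa finding the manuscript, not Tomas.
(d) Not entailed — 'gently' adds information not in the original event.

(b)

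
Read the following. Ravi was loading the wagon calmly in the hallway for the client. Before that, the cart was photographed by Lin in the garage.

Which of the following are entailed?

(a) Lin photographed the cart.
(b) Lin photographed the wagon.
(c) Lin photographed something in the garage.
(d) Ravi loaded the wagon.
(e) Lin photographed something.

(a), (c), (e)

(a) Entailed — dropping 'in the garage' leaves a sub-description the original still satisfies.
(b) Not entailed — Lin photographed the cart, not the wagon; the wagon belongs to the loading event.
(c) Entailed — generalizing the patient leaves a sub-description the original still satisfies.
(d) Not entailed — 'was loading' is progressive on an accomplishment; it does not entail the completed 'loaded'.
(e) Entailed — the original entails any weakening of itself; this just drops 'in the garage' and generalizes the patient.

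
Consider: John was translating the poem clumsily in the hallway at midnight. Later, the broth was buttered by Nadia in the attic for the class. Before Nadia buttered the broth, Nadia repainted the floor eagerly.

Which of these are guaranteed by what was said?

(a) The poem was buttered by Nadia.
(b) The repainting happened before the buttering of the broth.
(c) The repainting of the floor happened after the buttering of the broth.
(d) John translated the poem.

(a) Not entailed — Nadia buttered the broth, not the poem; the poem belongs to the translating event.
(b) Entailed — the narrative places the repainting before the buttering.
(c) Not entailed — the narrative places the repainting before the buttering, not after.
(d) Not entailed — 'was translating' is progressive on an accomplishment; it does not entail the completed 'translated'.

(b)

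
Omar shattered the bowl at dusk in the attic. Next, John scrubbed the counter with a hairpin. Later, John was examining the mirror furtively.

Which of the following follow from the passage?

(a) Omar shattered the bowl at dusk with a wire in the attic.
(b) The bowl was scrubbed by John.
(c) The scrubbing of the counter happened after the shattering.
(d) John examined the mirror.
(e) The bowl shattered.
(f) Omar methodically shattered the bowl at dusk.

(c), (d), (e)

(a) Not entailed — 'with a wire' adds information not in the original event.
(b) Not entailed — John scrubbed the counter, not the bowl; the bowl belongs to the shattering event.
(c) Entailed — the narrative places the shattering before the scrubbing.
(d) Entailed — 'examine' is an activity; 'was examining' entails that some examining happened, so 'examined' holds.
(e) Entailed — 'Omar shattered the bowl' is causative; it entails the inchoative 'the bowl shattered'.
(f) Not entailed — 'methodically' adds information not in the original event.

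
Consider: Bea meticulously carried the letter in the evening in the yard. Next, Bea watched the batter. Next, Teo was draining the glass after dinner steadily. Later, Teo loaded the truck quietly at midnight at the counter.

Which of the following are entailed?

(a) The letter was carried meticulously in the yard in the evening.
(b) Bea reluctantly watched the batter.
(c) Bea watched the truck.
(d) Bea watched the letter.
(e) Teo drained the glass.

(a)

(a) Entailed — the original entails any weakening of itself; this just generalizes the agent.
(b) Not entailed — 'reluctantly' adds information not in the original event.
(c) Not entailed — Bea watched the batter, not the truck; the truck belongs to the loading event.
(d) Not entailed — Bea watched the batter, not the letter; the letter belongs to the carrying event.
(e) Not entailed — 'was draining' is progressive on an accomplishment; it does not entail the completed 'drained'.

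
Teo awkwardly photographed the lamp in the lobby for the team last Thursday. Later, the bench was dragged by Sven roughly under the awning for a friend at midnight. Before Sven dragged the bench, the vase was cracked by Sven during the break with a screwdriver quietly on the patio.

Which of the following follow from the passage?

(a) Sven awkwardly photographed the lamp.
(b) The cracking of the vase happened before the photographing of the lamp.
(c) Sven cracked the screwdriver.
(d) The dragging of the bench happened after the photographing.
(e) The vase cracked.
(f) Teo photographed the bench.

(d), (e)

(a) Not entailed — the passage has Teo photographing the lamp, not Sven.
(b) Not entailed — the narrative doesn't order the cracking relative to the photographing.
(c) Not entailed — the screwdriver is the instrument, not what was cracked.
(d) Entailed — the narrative places the photographing before the dragging.
(e) Entailed — 'Sven cracked the vase' is causative; it entails the inchoative 'the vase cracked'.
(f) Not entailed — Teo photographed the lamp, not the bench; the bench belongs to the dragging event.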